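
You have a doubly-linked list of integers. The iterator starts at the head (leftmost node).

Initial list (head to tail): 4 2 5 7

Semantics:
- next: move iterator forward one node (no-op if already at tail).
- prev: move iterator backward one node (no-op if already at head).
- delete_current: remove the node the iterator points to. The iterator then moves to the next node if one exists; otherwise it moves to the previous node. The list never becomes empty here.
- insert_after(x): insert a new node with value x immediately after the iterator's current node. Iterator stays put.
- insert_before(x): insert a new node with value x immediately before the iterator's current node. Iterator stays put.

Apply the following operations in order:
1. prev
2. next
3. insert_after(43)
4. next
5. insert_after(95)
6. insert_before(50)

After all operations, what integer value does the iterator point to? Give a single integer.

Answer: 43

Derivation:
After 1 (prev): list=[4, 2, 5, 7] cursor@4
After 2 (next): list=[4, 2, 5, 7] cursor@2
After 3 (insert_after(43)): list=[4, 2, 43, 5, 7] cursor@2
After 4 (next): list=[4, 2, 43, 5, 7] cursor@43
After 5 (insert_after(95)): list=[4, 2, 43, 95, 5, 7] cursor@43
After 6 (insert_before(50)): list=[4, 2, 50, 43, 95, 5, 7] cursor@43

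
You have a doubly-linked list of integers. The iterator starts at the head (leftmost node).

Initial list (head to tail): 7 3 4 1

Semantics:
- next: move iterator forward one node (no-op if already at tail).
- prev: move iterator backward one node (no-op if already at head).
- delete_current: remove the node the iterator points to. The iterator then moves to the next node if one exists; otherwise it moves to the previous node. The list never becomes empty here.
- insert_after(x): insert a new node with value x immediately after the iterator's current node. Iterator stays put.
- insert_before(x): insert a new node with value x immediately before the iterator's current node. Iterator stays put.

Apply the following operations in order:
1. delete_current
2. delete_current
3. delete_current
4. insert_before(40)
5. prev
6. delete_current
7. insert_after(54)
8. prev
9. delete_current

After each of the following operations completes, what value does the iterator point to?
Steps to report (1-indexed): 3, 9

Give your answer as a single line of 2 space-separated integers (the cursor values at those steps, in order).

After 1 (delete_current): list=[3, 4, 1] cursor@3
After 2 (delete_current): list=[4, 1] cursor@4
After 3 (delete_current): list=[1] cursor@1
After 4 (insert_before(40)): list=[40, 1] cursor@1
After 5 (prev): list=[40, 1] cursor@40
After 6 (delete_current): list=[1] cursor@1
After 7 (insert_after(54)): list=[1, 54] cursor@1
After 8 (prev): list=[1, 54] cursor@1
After 9 (delete_current): list=[54] cursor@54

Answer: 1 54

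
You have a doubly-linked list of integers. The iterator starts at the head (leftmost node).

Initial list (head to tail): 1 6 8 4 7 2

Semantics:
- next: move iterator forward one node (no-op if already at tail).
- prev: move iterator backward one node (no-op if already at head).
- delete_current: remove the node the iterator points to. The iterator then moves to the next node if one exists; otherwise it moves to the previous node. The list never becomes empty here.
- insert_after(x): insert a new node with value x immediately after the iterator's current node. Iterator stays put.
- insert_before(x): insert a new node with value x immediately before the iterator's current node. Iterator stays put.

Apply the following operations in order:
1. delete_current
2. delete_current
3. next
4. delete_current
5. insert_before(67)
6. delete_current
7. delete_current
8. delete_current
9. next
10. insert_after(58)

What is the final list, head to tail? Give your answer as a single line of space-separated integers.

After 1 (delete_current): list=[6, 8, 4, 7, 2] cursor@6
After 2 (delete_current): list=[8, 4, 7, 2] cursor@8
After 3 (next): list=[8, 4, 7, 2] cursor@4
After 4 (delete_current): list=[8, 7, 2] cursor@7
After 5 (insert_before(67)): list=[8, 67, 7, 2] cursor@7
After 6 (delete_current): list=[8, 67, 2] cursor@2
After 7 (delete_current): list=[8, 67] cursor@67
After 8 (delete_current): list=[8] cursor@8
After 9 (next): list=[8] cursor@8
After 10 (insert_after(58)): list=[8, 58] cursor@8

Answer: 8 58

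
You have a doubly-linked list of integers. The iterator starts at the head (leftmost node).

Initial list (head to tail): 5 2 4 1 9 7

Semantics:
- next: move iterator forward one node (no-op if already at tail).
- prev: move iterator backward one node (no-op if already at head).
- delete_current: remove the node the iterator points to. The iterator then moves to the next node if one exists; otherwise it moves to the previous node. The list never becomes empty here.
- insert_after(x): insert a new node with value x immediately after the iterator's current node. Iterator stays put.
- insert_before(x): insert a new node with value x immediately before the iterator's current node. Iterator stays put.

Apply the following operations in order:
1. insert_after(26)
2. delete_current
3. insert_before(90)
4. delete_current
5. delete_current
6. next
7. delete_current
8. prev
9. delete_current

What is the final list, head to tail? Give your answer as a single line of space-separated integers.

After 1 (insert_after(26)): list=[5, 26, 2, 4, 1, 9, 7] cursor@5
After 2 (delete_current): list=[26, 2, 4, 1, 9, 7] cursor@26
After 3 (insert_before(90)): list=[90, 26, 2, 4, 1, 9, 7] cursor@26
After 4 (delete_current): list=[90, 2, 4, 1, 9, 7] cursor@2
After 5 (delete_current): list=[90, 4, 1, 9, 7] cursor@4
After 6 (next): list=[90, 4, 1, 9, 7] cursor@1
After 7 (delete_current): list=[90, 4, 9, 7] cursor@9
After 8 (prev): list=[90, 4, 9, 7] cursor@4
After 9 (delete_current): list=[90, 9, 7] cursor@9

Answer: 90 9 7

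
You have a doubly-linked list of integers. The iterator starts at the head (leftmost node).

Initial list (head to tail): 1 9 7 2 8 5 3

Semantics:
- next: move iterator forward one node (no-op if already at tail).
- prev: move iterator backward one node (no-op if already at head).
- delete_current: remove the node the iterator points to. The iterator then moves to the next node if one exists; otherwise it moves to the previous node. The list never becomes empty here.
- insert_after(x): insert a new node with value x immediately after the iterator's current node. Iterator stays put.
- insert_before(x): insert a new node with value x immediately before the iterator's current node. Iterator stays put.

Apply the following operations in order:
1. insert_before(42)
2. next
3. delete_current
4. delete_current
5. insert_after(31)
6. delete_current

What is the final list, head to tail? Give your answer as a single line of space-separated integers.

After 1 (insert_before(42)): list=[42, 1, 9, 7, 2, 8, 5, 3] cursor@1
After 2 (next): list=[42, 1, 9, 7, 2, 8, 5, 3] cursor@9
After 3 (delete_current): list=[42, 1, 7, 2, 8, 5, 3] cursor@7
After 4 (delete_current): list=[42, 1, 2, 8, 5, 3] cursor@2
After 5 (insert_after(31)): list=[42, 1, 2, 31, 8, 5, 3] cursor@2
After 6 (delete_current): list=[42, 1, 31, 8, 5, 3] cursor@31

Answer: 42 1 31 8 5 3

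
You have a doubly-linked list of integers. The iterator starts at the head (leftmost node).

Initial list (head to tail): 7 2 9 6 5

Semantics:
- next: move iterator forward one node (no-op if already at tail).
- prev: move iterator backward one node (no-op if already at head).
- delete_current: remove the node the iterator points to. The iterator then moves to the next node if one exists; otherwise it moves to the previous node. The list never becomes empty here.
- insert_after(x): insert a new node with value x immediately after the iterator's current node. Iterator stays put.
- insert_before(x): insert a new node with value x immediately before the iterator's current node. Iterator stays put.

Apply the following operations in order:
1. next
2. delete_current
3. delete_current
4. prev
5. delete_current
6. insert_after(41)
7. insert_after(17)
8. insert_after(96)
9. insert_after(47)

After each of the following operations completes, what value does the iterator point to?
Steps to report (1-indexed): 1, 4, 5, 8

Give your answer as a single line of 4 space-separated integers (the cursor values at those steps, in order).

Answer: 2 7 6 6

Derivation:
After 1 (next): list=[7, 2, 9, 6, 5] cursor@2
After 2 (delete_current): list=[7, 9, 6, 5] cursor@9
After 3 (delete_current): list=[7, 6, 5] cursor@6
After 4 (prev): list=[7, 6, 5] cursor@7
After 5 (delete_current): list=[6, 5] cursor@6
After 6 (insert_after(41)): list=[6, 41, 5] cursor@6
After 7 (insert_after(17)): list=[6, 17, 41, 5] cursor@6
After 8 (insert_after(96)): list=[6, 96, 17, 41, 5] cursor@6
After 9 (insert_after(47)): list=[6, 47, 96, 17, 41, 5] cursor@6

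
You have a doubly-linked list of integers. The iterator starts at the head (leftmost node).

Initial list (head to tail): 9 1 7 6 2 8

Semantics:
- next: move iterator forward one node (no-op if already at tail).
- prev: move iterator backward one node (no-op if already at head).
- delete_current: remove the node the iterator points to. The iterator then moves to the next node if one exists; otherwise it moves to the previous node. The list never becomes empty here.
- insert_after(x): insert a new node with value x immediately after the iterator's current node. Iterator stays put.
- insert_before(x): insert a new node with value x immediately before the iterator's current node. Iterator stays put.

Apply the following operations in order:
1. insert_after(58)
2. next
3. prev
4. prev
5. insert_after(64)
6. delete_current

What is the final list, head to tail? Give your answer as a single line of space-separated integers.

Answer: 64 58 1 7 6 2 8

Derivation:
After 1 (insert_after(58)): list=[9, 58, 1, 7, 6, 2, 8] cursor@9
After 2 (next): list=[9, 58, 1, 7, 6, 2, 8] cursor@58
After 3 (prev): list=[9, 58, 1, 7, 6, 2, 8] cursor@9
After 4 (prev): list=[9, 58, 1, 7, 6, 2, 8] cursor@9
After 5 (insert_after(64)): list=[9, 64, 58, 1, 7, 6, 2, 8] cursor@9
After 6 (delete_current): list=[64, 58, 1, 7, 6, 2, 8] cursor@64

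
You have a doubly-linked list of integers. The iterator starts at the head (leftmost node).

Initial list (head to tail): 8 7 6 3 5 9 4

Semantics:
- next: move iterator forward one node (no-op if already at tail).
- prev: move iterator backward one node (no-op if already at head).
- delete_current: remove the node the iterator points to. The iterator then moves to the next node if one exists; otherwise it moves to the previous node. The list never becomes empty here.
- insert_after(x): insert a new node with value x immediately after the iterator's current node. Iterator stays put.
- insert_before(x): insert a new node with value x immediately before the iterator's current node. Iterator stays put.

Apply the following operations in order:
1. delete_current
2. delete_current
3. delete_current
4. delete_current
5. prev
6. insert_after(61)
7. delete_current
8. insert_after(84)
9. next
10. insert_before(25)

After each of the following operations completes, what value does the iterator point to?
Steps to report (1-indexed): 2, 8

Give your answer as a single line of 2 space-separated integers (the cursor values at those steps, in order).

Answer: 6 61

Derivation:
After 1 (delete_current): list=[7, 6, 3, 5, 9, 4] cursor@7
After 2 (delete_current): list=[6, 3, 5, 9, 4] cursor@6
After 3 (delete_current): list=[3, 5, 9, 4] cursor@3
After 4 (delete_current): list=[5, 9, 4] cursor@5
After 5 (prev): list=[5, 9, 4] cursor@5
After 6 (insert_after(61)): list=[5, 61, 9, 4] cursor@5
After 7 (delete_current): list=[61, 9, 4] cursor@61
After 8 (insert_after(84)): list=[61, 84, 9, 4] cursor@61
After 9 (next): list=[61, 84, 9, 4] cursor@84
After 10 (insert_before(25)): list=[61, 25, 84, 9, 4] cursor@84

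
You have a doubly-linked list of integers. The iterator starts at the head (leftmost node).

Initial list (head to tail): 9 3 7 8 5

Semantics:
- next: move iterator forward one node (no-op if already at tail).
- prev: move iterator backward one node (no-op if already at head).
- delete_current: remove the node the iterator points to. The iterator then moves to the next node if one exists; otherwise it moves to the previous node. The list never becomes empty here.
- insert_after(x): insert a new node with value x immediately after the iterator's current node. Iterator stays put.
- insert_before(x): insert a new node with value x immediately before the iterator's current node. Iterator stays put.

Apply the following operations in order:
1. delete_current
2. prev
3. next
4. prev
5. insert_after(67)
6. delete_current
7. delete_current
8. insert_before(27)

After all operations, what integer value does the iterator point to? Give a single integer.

After 1 (delete_current): list=[3, 7, 8, 5] cursor@3
After 2 (prev): list=[3, 7, 8, 5] cursor@3
After 3 (next): list=[3, 7, 8, 5] cursor@7
After 4 (prev): list=[3, 7, 8, 5] cursor@3
After 5 (insert_after(67)): list=[3, 67, 7, 8, 5] cursor@3
After 6 (delete_current): list=[67, 7, 8, 5] cursor@67
After 7 (delete_current): list=[7, 8, 5] cursor@7
After 8 (insert_before(27)): list=[27, 7, 8, 5] cursor@7

Answer: 7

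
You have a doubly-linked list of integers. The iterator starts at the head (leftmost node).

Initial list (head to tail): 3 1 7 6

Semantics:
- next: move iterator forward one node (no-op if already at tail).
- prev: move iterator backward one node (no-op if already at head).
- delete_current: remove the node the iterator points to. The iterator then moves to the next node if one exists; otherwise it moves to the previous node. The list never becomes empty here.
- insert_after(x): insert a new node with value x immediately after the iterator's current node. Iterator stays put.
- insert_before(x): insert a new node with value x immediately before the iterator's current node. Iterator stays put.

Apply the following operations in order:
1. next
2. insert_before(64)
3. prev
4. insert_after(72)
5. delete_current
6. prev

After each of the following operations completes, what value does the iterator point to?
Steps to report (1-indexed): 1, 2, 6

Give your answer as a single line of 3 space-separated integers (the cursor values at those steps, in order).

Answer: 1 1 3

Derivation:
After 1 (next): list=[3, 1, 7, 6] cursor@1
After 2 (insert_before(64)): list=[3, 64, 1, 7, 6] cursor@1
After 3 (prev): list=[3, 64, 1, 7, 6] cursor@64
After 4 (insert_after(72)): list=[3, 64, 72, 1, 7, 6] cursor@64
After 5 (delete_current): list=[3, 72, 1, 7, 6] cursor@72
After 6 (prev): list=[3, 72, 1, 7, 6] cursor@3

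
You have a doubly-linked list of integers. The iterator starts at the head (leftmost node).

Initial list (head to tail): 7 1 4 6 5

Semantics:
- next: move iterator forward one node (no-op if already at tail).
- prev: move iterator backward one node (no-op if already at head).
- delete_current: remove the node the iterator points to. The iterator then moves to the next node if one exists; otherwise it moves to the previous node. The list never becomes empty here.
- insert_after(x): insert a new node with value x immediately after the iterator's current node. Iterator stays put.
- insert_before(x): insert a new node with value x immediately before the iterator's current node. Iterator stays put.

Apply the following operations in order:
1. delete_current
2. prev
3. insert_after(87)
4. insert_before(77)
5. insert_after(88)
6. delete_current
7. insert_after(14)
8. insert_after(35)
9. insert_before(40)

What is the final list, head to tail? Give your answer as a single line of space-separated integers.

Answer: 77 40 88 35 14 87 4 6 5

Derivation:
After 1 (delete_current): list=[1, 4, 6, 5] cursor@1
After 2 (prev): list=[1, 4, 6, 5] cursor@1
After 3 (insert_after(87)): list=[1, 87, 4, 6, 5] cursor@1
After 4 (insert_before(77)): list=[77, 1, 87, 4, 6, 5] cursor@1
After 5 (insert_after(88)): list=[77, 1, 88, 87, 4, 6, 5] cursor@1
After 6 (delete_current): list=[77, 88, 87, 4, 6, 5] cursor@88
After 7 (insert_after(14)): list=[77, 88, 14, 87, 4, 6, 5] cursor@88
After 8 (insert_after(35)): list=[77, 88, 35, 14, 87, 4, 6, 5] cursor@88
After 9 (insert_before(40)): list=[77, 40, 88, 35, 14, 87, 4, 6, 5] cursor@88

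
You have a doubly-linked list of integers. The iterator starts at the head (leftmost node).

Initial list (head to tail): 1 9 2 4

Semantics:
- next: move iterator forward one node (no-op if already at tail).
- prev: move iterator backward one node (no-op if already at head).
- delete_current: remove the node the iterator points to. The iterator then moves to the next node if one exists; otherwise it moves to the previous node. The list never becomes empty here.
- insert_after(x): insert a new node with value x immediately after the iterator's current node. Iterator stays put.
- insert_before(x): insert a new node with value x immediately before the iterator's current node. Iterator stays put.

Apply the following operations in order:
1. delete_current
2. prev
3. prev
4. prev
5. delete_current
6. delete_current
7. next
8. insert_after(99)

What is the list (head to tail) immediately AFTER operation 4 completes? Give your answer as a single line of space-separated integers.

Answer: 9 2 4

Derivation:
After 1 (delete_current): list=[9, 2, 4] cursor@9
After 2 (prev): list=[9, 2, 4] cursor@9
After 3 (prev): list=[9, 2, 4] cursor@9
After 4 (prev): list=[9, 2, 4] cursor@9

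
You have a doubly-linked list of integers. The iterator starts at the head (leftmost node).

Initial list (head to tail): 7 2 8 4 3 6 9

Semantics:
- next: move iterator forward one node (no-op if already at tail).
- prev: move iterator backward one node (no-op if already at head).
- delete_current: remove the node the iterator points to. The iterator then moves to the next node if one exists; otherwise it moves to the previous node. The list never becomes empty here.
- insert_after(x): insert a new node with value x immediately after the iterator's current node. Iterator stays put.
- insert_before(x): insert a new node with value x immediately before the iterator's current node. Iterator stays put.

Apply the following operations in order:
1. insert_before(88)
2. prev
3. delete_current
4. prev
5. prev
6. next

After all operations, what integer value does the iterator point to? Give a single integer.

Answer: 2

Derivation:
After 1 (insert_before(88)): list=[88, 7, 2, 8, 4, 3, 6, 9] cursor@7
After 2 (prev): list=[88, 7, 2, 8, 4, 3, 6, 9] cursor@88
After 3 (delete_current): list=[7, 2, 8, 4, 3, 6, 9] cursor@7
After 4 (prev): list=[7, 2, 8, 4, 3, 6, 9] cursor@7
After 5 (prev): list=[7, 2, 8, 4, 3, 6, 9] cursor@7
After 6 (next): list=[7, 2, 8, 4, 3, 6, 9] cursor@2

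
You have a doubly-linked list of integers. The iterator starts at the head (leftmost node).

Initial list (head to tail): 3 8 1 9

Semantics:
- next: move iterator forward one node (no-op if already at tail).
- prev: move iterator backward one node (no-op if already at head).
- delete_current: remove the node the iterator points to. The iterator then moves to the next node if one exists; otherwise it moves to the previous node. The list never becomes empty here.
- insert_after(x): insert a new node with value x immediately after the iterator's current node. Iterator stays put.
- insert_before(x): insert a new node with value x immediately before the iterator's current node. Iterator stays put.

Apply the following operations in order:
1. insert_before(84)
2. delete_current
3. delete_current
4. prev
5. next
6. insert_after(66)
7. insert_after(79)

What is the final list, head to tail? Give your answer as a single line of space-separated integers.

After 1 (insert_before(84)): list=[84, 3, 8, 1, 9] cursor@3
After 2 (delete_current): list=[84, 8, 1, 9] cursor@8
After 3 (delete_current): list=[84, 1, 9] cursor@1
After 4 (prev): list=[84, 1, 9] cursor@84
After 5 (next): list=[84, 1, 9] cursor@1
After 6 (insert_after(66)): list=[84, 1, 66, 9] cursor@1
After 7 (insert_after(79)): list=[84, 1, 79, 66, 9] cursor@1

Answer: 84 1 79 66 9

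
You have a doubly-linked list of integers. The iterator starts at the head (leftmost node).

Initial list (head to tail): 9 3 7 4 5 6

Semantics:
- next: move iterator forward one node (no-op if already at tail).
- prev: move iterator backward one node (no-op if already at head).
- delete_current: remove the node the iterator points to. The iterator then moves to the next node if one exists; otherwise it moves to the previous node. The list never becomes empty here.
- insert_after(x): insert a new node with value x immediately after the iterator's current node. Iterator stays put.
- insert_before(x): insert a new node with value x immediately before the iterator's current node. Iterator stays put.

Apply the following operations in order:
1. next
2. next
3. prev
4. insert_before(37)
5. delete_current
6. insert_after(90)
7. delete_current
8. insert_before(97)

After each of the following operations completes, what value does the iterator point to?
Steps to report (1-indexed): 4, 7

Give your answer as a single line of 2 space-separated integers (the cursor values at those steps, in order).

Answer: 3 90

Derivation:
After 1 (next): list=[9, 3, 7, 4, 5, 6] cursor@3
After 2 (next): list=[9, 3, 7, 4, 5, 6] cursor@7
After 3 (prev): list=[9, 3, 7, 4, 5, 6] cursor@3
After 4 (insert_before(37)): list=[9, 37, 3, 7, 4, 5, 6] cursor@3
After 5 (delete_current): list=[9, 37, 7, 4, 5, 6] cursor@7
After 6 (insert_after(90)): list=[9, 37, 7, 90, 4, 5, 6] cursor@7
After 7 (delete_current): list=[9, 37, 90, 4, 5, 6] cursor@90
After 8 (insert_before(97)): list=[9, 37, 97, 90, 4, 5, 6] cursor@90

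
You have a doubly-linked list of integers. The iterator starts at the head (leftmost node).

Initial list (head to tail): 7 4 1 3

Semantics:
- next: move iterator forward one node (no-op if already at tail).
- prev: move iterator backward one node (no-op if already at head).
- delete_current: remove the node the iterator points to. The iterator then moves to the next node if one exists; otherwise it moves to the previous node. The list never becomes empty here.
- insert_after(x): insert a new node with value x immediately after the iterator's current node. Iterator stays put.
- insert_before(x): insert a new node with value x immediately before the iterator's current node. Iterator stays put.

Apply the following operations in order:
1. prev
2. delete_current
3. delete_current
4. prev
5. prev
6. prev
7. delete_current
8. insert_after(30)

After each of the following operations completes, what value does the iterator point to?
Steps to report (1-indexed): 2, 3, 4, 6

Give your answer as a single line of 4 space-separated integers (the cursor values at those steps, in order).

Answer: 4 1 1 1

Derivation:
After 1 (prev): list=[7, 4, 1, 3] cursor@7
After 2 (delete_current): list=[4, 1, 3] cursor@4
After 3 (delete_current): list=[1, 3] cursor@1
After 4 (prev): list=[1, 3] cursor@1
After 5 (prev): list=[1, 3] cursor@1
After 6 (prev): list=[1, 3] cursor@1
After 7 (delete_current): list=[3] cursor@3
After 8 (insert_after(30)): list=[3, 30] cursor@3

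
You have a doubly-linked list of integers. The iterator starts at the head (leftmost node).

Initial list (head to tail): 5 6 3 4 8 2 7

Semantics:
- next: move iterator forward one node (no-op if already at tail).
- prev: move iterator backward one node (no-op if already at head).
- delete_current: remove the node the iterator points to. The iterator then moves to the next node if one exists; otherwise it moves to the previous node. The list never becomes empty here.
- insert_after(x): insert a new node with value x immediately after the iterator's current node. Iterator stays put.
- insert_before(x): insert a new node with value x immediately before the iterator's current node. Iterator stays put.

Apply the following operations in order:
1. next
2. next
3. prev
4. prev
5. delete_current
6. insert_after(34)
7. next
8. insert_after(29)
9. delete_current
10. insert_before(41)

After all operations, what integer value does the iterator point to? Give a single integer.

After 1 (next): list=[5, 6, 3, 4, 8, 2, 7] cursor@6
After 2 (next): list=[5, 6, 3, 4, 8, 2, 7] cursor@3
After 3 (prev): list=[5, 6, 3, 4, 8, 2, 7] cursor@6
After 4 (prev): list=[5, 6, 3, 4, 8, 2, 7] cursor@5
After 5 (delete_current): list=[6, 3, 4, 8, 2, 7] cursor@6
After 6 (insert_after(34)): list=[6, 34, 3, 4, 8, 2, 7] cursor@6
After 7 (next): list=[6, 34, 3, 4, 8, 2, 7] cursor@34
After 8 (insert_after(29)): list=[6, 34, 29, 3, 4, 8, 2, 7] cursor@34
After 9 (delete_current): list=[6, 29, 3, 4, 8, 2, 7] cursor@29
After 10 (insert_before(41)): list=[6, 41, 29, 3, 4, 8, 2, 7] cursor@29

Answer: 29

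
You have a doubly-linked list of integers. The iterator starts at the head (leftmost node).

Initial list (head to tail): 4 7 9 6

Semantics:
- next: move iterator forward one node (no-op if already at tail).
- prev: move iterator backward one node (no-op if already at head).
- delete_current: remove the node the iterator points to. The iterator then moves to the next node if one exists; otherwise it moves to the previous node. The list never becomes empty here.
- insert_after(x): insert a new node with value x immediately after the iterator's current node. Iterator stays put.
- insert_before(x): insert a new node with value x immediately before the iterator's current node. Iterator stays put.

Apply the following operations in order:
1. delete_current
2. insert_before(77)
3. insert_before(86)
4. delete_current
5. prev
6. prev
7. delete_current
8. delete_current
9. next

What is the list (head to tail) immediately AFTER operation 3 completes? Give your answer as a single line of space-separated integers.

Answer: 77 86 7 9 6

Derivation:
After 1 (delete_current): list=[7, 9, 6] cursor@7
After 2 (insert_before(77)): list=[77, 7, 9, 6] cursor@7
After 3 (insert_before(86)): list=[77, 86, 7, 9, 6] cursor@7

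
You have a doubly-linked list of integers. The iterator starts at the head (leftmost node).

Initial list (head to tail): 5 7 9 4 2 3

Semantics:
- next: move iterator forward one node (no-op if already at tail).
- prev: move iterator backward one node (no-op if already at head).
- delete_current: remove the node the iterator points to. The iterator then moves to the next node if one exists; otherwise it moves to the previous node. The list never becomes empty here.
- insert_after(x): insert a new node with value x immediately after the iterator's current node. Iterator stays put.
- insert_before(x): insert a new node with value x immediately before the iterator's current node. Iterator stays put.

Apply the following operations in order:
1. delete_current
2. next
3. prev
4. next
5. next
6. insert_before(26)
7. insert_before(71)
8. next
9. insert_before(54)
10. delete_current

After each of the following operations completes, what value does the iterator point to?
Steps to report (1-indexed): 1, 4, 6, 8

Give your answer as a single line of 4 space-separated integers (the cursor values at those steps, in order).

After 1 (delete_current): list=[7, 9, 4, 2, 3] cursor@7
After 2 (next): list=[7, 9, 4, 2, 3] cursor@9
After 3 (prev): list=[7, 9, 4, 2, 3] cursor@7
After 4 (next): list=[7, 9, 4, 2, 3] cursor@9
After 5 (next): list=[7, 9, 4, 2, 3] cursor@4
After 6 (insert_before(26)): list=[7, 9, 26, 4, 2, 3] cursor@4
After 7 (insert_before(71)): list=[7, 9, 26, 71, 4, 2, 3] cursor@4
After 8 (next): list=[7, 9, 26, 71, 4, 2, 3] cursor@2
After 9 (insert_before(54)): list=[7, 9, 26, 71, 4, 54, 2, 3] cursor@2
After 10 (delete_current): list=[7, 9, 26, 71, 4, 54, 3] cursor@3

Answer: 7 9 4 2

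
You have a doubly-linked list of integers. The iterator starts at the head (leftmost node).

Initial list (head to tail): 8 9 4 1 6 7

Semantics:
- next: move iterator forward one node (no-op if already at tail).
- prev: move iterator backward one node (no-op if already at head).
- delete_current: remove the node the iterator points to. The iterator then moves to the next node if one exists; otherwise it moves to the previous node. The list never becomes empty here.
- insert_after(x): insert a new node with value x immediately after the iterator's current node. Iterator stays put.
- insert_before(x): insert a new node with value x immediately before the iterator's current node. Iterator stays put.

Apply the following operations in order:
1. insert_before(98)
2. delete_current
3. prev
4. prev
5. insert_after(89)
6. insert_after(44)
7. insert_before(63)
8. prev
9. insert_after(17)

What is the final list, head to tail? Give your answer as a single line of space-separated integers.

Answer: 63 17 98 44 89 9 4 1 6 7

Derivation:
After 1 (insert_before(98)): list=[98, 8, 9, 4, 1, 6, 7] cursor@8
After 2 (delete_current): list=[98, 9, 4, 1, 6, 7] cursor@9
After 3 (prev): list=[98, 9, 4, 1, 6, 7] cursor@98
After 4 (prev): list=[98, 9, 4, 1, 6, 7] cursor@98
After 5 (insert_after(89)): list=[98, 89, 9, 4, 1, 6, 7] cursor@98
After 6 (insert_after(44)): list=[98, 44, 89, 9, 4, 1, 6, 7] cursor@98
After 7 (insert_before(63)): list=[63, 98, 44, 89, 9, 4, 1, 6, 7] cursor@98
After 8 (prev): list=[63, 98, 44, 89, 9, 4, 1, 6, 7] cursor@63
After 9 (insert_after(17)): list=[63, 17, 98, 44, 89, 9, 4, 1, 6, 7] cursor@63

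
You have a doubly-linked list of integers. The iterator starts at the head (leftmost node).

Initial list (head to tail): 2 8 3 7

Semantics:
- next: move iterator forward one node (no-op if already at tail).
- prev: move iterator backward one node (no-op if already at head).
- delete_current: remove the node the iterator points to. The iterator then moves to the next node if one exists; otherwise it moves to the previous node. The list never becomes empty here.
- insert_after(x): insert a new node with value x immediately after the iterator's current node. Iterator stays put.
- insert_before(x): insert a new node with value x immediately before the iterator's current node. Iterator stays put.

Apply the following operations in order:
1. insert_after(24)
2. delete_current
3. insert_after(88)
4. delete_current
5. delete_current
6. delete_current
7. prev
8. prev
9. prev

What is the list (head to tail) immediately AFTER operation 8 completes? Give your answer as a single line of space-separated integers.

After 1 (insert_after(24)): list=[2, 24, 8, 3, 7] cursor@2
After 2 (delete_current): list=[24, 8, 3, 7] cursor@24
After 3 (insert_after(88)): list=[24, 88, 8, 3, 7] cursor@24
After 4 (delete_current): list=[88, 8, 3, 7] cursor@88
After 5 (delete_current): list=[8, 3, 7] cursor@8
After 6 (delete_current): list=[3, 7] cursor@3
After 7 (prev): list=[3, 7] cursor@3
After 8 (prev): list=[3, 7] cursor@3

Answer: 3 7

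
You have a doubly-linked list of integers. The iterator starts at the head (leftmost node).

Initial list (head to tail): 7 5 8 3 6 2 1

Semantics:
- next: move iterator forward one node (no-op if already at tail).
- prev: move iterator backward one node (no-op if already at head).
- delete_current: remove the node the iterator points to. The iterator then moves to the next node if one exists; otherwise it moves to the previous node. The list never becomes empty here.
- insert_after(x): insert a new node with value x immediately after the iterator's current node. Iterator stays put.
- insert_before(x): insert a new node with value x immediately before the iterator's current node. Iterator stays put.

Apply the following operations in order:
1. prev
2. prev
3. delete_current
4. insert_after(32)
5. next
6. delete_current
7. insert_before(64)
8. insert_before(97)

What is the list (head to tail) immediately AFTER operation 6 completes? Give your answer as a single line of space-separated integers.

After 1 (prev): list=[7, 5, 8, 3, 6, 2, 1] cursor@7
After 2 (prev): list=[7, 5, 8, 3, 6, 2, 1] cursor@7
After 3 (delete_current): list=[5, 8, 3, 6, 2, 1] cursor@5
After 4 (insert_after(32)): list=[5, 32, 8, 3, 6, 2, 1] cursor@5
After 5 (next): list=[5, 32, 8, 3, 6, 2, 1] cursor@32
After 6 (delete_current): list=[5, 8, 3, 6, 2, 1] cursor@8

Answer: 5 8 3 6 2 1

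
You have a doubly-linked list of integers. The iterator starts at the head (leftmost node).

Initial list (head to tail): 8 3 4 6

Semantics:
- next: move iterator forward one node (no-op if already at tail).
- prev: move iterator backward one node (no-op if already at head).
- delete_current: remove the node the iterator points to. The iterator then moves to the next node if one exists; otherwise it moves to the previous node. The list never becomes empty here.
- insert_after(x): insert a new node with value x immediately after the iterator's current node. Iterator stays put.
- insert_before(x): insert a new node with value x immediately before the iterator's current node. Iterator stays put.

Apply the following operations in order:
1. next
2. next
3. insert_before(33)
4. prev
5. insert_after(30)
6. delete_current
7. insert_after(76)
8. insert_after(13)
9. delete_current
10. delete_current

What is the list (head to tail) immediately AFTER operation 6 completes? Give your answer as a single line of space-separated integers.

Answer: 8 3 30 4 6

Derivation:
After 1 (next): list=[8, 3, 4, 6] cursor@3
After 2 (next): list=[8, 3, 4, 6] cursor@4
After 3 (insert_before(33)): list=[8, 3, 33, 4, 6] cursor@4
After 4 (prev): list=[8, 3, 33, 4, 6] cursor@33
After 5 (insert_after(30)): list=[8, 3, 33, 30, 4, 6] cursor@33
After 6 (delete_current): list=[8, 3, 30, 4, 6] cursor@30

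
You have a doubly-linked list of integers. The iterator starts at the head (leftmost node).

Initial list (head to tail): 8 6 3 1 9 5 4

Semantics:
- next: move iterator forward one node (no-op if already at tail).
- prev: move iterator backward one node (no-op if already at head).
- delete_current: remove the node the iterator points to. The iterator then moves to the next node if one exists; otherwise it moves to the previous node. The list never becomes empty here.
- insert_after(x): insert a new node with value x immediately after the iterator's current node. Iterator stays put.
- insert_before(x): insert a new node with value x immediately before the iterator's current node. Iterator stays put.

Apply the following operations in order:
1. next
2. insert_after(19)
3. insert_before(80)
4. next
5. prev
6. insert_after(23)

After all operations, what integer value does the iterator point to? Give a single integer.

Answer: 6

Derivation:
After 1 (next): list=[8, 6, 3, 1, 9, 5, 4] cursor@6
After 2 (insert_after(19)): list=[8, 6, 19, 3, 1, 9, 5, 4] cursor@6
After 3 (insert_before(80)): list=[8, 80, 6, 19, 3, 1, 9, 5, 4] cursor@6
After 4 (next): list=[8, 80, 6, 19, 3, 1, 9, 5, 4] cursor@19
After 5 (prev): list=[8, 80, 6, 19, 3, 1, 9, 5, 4] cursor@6
After 6 (insert_after(23)): list=[8, 80, 6, 23, 19, 3, 1, 9, 5, 4] cursor@6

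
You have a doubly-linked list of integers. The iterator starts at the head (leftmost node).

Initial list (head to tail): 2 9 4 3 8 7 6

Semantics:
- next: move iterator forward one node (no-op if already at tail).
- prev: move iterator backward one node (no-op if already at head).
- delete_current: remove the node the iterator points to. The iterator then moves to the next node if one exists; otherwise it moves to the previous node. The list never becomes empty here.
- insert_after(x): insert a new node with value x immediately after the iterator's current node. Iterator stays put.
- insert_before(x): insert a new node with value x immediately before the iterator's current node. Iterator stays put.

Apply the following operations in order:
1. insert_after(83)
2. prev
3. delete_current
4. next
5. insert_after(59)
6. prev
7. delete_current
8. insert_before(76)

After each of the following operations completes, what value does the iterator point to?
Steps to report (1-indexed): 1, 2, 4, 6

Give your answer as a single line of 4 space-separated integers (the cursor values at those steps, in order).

After 1 (insert_after(83)): list=[2, 83, 9, 4, 3, 8, 7, 6] cursor@2
After 2 (prev): list=[2, 83, 9, 4, 3, 8, 7, 6] cursor@2
After 3 (delete_current): list=[83, 9, 4, 3, 8, 7, 6] cursor@83
After 4 (next): list=[83, 9, 4, 3, 8, 7, 6] cursor@9
After 5 (insert_after(59)): list=[83, 9, 59, 4, 3, 8, 7, 6] cursor@9
After 6 (prev): list=[83, 9, 59, 4, 3, 8, 7, 6] cursor@83
After 7 (delete_current): list=[9, 59, 4, 3, 8, 7, 6] cursor@9
After 8 (insert_before(76)): list=[76, 9, 59, 4, 3, 8, 7, 6] cursor@9

Answer: 2 2 9 83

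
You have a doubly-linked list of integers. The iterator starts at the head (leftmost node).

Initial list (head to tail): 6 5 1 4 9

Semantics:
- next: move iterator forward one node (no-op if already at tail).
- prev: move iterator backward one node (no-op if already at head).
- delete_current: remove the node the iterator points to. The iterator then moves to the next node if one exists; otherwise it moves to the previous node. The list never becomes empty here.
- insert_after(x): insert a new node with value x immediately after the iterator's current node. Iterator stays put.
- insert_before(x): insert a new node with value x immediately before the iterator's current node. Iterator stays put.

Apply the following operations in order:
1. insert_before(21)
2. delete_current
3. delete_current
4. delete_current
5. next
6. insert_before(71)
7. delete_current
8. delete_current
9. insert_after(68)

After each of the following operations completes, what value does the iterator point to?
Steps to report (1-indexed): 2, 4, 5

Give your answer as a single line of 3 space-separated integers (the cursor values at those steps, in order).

Answer: 5 4 9

Derivation:
After 1 (insert_before(21)): list=[21, 6, 5, 1, 4, 9] cursor@6
After 2 (delete_current): list=[21, 5, 1, 4, 9] cursor@5
After 3 (delete_current): list=[21, 1, 4, 9] cursor@1
After 4 (delete_current): list=[21, 4, 9] cursor@4
After 5 (next): list=[21, 4, 9] cursor@9
After 6 (insert_before(71)): list=[21, 4, 71, 9] cursor@9
After 7 (delete_current): list=[21, 4, 71] cursor@71
After 8 (delete_current): list=[21, 4] cursor@4
After 9 (insert_after(68)): list=[21, 4, 68] cursor@4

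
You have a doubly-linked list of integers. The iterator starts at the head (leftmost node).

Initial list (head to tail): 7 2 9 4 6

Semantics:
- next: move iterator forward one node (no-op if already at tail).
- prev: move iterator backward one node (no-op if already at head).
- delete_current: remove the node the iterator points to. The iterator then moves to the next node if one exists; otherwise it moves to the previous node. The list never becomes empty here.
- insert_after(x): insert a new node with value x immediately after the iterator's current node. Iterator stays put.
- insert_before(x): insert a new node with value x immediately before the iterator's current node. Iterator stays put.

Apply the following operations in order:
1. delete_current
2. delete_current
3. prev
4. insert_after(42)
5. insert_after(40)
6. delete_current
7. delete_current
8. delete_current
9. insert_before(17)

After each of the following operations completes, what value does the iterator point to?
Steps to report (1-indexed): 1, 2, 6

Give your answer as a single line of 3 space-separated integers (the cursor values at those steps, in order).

Answer: 2 9 40

Derivation:
After 1 (delete_current): list=[2, 9, 4, 6] cursor@2
After 2 (delete_current): list=[9, 4, 6] cursor@9
After 3 (prev): list=[9, 4, 6] cursor@9
After 4 (insert_after(42)): list=[9, 42, 4, 6] cursor@9
After 5 (insert_after(40)): list=[9, 40, 42, 4, 6] cursor@9
After 6 (delete_current): list=[40, 42, 4, 6] cursor@40
After 7 (delete_current): list=[42, 4, 6] cursor@42
After 8 (delete_current): list=[4, 6] cursor@4
After 9 (insert_before(17)): list=[17, 4, 6] cursor@4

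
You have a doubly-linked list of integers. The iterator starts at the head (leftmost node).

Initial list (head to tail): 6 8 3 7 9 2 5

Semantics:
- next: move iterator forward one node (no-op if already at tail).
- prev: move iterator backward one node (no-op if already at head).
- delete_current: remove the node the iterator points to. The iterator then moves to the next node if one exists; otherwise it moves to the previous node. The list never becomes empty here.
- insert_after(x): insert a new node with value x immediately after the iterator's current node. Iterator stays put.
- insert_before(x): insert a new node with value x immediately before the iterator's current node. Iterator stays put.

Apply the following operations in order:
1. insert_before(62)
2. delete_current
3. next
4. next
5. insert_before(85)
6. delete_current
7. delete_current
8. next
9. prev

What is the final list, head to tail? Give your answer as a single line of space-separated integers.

After 1 (insert_before(62)): list=[62, 6, 8, 3, 7, 9, 2, 5] cursor@6
After 2 (delete_current): list=[62, 8, 3, 7, 9, 2, 5] cursor@8
After 3 (next): list=[62, 8, 3, 7, 9, 2, 5] cursor@3
After 4 (next): list=[62, 8, 3, 7, 9, 2, 5] cursor@7
After 5 (insert_before(85)): list=[62, 8, 3, 85, 7, 9, 2, 5] cursor@7
After 6 (delete_current): list=[62, 8, 3, 85, 9, 2, 5] cursor@9
After 7 (delete_current): list=[62, 8, 3, 85, 2, 5] cursor@2
After 8 (next): list=[62, 8, 3, 85, 2, 5] cursor@5
After 9 (prev): list=[62, 8, 3, 85, 2, 5] cursor@2

Answer: 62 8 3 85 2 5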